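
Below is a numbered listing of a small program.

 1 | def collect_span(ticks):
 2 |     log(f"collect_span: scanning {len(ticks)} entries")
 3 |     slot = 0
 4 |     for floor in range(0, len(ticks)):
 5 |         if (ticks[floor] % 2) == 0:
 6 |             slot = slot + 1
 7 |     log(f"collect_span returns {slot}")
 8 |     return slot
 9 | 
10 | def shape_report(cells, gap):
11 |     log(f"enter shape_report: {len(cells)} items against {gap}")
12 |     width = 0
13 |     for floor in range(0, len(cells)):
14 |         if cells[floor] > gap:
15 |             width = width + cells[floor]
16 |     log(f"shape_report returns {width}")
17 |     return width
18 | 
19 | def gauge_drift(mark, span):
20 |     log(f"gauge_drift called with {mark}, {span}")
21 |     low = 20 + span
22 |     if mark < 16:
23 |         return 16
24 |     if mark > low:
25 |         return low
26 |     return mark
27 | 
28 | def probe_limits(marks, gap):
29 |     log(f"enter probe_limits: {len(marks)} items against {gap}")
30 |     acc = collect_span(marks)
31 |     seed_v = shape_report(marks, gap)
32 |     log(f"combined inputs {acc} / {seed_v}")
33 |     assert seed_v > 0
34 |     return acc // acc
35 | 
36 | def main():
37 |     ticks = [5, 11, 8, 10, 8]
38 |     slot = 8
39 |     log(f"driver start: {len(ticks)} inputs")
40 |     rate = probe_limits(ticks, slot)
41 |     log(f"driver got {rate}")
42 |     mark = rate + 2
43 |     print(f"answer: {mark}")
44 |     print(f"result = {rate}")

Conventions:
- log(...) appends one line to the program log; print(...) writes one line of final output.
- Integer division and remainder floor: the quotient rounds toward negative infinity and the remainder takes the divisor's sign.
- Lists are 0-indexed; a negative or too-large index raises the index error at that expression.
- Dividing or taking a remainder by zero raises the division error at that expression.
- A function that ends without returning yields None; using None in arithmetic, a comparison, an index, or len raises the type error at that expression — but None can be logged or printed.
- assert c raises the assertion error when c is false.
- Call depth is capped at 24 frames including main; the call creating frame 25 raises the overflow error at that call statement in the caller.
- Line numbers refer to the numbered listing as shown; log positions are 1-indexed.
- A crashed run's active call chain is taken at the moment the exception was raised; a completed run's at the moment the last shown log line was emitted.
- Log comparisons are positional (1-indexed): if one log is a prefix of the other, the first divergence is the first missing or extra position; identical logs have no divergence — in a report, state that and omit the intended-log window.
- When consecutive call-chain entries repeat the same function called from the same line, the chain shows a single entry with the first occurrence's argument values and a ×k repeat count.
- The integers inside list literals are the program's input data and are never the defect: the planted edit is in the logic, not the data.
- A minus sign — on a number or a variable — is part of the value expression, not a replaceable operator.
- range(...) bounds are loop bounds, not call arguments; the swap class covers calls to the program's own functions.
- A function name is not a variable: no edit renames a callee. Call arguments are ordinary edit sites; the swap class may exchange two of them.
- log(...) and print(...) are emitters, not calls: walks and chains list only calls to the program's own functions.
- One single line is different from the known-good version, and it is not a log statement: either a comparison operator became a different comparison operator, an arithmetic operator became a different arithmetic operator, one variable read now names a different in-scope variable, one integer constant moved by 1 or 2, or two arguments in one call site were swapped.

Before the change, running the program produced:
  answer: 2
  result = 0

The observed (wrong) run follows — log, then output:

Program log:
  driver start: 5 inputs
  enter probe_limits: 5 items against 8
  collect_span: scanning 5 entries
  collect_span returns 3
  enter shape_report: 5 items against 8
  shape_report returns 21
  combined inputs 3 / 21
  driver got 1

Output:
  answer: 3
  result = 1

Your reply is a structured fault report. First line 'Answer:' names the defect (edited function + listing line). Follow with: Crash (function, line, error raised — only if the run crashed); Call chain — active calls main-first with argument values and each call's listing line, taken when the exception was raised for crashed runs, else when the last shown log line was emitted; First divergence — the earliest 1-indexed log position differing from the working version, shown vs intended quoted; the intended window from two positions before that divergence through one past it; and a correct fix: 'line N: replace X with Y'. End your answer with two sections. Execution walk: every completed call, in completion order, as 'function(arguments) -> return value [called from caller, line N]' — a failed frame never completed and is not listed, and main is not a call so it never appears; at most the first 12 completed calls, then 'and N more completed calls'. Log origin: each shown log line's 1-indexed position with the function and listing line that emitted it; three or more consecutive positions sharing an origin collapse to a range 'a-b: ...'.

Answer: the defect is in probe_limits at line 34.
Key fact: Log line 8 is where behavior first shows: 'driver got 1' appears instead of 'driver got 0'.
Call chain: main.
First divergence: position 8 — shown 'driver got 1', intended 'driver got 0'.
Intended log window:
  6: shape_report returns 21
  7: combined inputs 3 / 21
  8: driver got 0
Execution walk:
  collect_span([5, 11, 8, 10, 8]) -> 3  [called from probe_limits, line 30]
  shape_report([5, 11, 8, 10, 8], 8) -> 21  [called from probe_limits, line 31]
  probe_limits([5, 11, 8, 10, 8], 8) -> 1  [called from main, line 40]
Log origin:
  1 — main, line 39
  2 — probe_limits, line 29
  3 — collect_span, line 2
  4 — collect_span, line 7
  5 — shape_report, line 11
  6 — shape_report, line 16
  7 — probe_limits, line 32
  8 — main, line 41
A correct fix: line 34: replace `acc // acc` with `acc // seed_v`.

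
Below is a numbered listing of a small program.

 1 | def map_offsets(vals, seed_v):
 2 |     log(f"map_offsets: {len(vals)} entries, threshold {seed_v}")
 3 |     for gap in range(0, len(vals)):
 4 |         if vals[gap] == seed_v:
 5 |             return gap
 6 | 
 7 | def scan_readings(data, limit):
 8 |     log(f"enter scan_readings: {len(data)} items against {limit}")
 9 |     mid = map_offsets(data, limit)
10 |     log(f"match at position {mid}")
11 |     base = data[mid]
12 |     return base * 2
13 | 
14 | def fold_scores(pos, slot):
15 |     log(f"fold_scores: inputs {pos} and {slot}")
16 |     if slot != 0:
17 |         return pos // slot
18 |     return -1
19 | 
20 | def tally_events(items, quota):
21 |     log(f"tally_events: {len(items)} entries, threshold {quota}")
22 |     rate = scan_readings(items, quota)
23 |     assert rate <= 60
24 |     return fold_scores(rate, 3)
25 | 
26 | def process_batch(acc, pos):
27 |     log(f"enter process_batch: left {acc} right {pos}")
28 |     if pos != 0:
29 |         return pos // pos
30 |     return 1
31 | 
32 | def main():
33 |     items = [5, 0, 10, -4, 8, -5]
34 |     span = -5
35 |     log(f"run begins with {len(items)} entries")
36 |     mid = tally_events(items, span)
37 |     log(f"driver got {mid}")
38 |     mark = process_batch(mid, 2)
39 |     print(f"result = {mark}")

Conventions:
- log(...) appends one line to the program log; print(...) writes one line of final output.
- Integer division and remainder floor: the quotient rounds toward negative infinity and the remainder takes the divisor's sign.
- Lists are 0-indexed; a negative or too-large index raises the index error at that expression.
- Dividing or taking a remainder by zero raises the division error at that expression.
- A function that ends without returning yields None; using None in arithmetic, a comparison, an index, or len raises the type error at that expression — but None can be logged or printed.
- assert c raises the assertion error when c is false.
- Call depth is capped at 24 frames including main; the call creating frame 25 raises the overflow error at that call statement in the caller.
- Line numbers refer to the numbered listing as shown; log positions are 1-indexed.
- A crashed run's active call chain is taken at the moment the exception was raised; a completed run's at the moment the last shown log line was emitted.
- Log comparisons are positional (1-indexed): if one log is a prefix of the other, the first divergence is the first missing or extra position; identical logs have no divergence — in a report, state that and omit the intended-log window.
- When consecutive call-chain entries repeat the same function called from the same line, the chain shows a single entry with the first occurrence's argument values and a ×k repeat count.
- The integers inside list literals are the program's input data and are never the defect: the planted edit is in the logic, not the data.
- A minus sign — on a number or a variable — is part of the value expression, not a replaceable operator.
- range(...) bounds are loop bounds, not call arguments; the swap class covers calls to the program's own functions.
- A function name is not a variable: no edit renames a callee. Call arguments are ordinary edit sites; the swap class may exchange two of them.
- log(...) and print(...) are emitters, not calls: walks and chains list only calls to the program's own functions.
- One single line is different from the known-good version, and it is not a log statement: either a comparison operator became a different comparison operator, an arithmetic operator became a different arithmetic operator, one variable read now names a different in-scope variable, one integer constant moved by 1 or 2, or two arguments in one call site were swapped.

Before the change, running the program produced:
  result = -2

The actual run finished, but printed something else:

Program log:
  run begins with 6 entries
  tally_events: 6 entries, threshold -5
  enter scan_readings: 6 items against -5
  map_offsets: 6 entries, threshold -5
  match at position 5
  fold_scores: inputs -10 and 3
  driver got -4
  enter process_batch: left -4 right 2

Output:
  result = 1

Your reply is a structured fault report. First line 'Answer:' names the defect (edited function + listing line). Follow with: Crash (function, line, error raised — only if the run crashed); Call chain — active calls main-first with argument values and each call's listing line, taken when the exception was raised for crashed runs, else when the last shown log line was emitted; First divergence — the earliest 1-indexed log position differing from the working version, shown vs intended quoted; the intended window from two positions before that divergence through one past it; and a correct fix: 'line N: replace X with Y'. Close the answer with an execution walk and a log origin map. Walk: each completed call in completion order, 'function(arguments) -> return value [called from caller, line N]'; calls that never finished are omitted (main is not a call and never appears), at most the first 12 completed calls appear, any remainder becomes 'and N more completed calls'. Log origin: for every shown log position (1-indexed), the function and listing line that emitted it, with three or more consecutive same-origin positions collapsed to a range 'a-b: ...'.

Answer: the defect is in process_batch at line 29.
The tell: Nothing in the log betrays the bug — only the output does.
Call chain: main -> process_batch(-4, 2) (called at line 38).
First divergence: there is none — every log position agrees.
Execution walk:
  map_offsets([5, 0, 10, -4, 8, -5], -5) -> 5  [called from scan_readings, line 9]
  scan_readings([5, 0, 10, -4, 8, -5], -5) -> -10  [called from tally_events, line 22]
  fold_scores(-10, 3) -> -4  [called from tally_events, line 24]
  tally_events([5, 0, 10, -4, 8, -5], -5) -> -4  [called from main, line 36]
  process_batch(-4, 2) -> 1  [called from main, line 38]
Origin of each log line:
  1: logged in main at line 35
  2: logged in tally_events at line 21
  3: logged in scan_readings at line 8
  4: logged in map_offsets at line 2
  5: logged in scan_readings at line 10
  6: logged in fold_scores at line 15
  7: logged in main at line 37
  8: logged in process_batch at line 27
A correct fix: line 29: replace `pos // pos` with `acc // pos`.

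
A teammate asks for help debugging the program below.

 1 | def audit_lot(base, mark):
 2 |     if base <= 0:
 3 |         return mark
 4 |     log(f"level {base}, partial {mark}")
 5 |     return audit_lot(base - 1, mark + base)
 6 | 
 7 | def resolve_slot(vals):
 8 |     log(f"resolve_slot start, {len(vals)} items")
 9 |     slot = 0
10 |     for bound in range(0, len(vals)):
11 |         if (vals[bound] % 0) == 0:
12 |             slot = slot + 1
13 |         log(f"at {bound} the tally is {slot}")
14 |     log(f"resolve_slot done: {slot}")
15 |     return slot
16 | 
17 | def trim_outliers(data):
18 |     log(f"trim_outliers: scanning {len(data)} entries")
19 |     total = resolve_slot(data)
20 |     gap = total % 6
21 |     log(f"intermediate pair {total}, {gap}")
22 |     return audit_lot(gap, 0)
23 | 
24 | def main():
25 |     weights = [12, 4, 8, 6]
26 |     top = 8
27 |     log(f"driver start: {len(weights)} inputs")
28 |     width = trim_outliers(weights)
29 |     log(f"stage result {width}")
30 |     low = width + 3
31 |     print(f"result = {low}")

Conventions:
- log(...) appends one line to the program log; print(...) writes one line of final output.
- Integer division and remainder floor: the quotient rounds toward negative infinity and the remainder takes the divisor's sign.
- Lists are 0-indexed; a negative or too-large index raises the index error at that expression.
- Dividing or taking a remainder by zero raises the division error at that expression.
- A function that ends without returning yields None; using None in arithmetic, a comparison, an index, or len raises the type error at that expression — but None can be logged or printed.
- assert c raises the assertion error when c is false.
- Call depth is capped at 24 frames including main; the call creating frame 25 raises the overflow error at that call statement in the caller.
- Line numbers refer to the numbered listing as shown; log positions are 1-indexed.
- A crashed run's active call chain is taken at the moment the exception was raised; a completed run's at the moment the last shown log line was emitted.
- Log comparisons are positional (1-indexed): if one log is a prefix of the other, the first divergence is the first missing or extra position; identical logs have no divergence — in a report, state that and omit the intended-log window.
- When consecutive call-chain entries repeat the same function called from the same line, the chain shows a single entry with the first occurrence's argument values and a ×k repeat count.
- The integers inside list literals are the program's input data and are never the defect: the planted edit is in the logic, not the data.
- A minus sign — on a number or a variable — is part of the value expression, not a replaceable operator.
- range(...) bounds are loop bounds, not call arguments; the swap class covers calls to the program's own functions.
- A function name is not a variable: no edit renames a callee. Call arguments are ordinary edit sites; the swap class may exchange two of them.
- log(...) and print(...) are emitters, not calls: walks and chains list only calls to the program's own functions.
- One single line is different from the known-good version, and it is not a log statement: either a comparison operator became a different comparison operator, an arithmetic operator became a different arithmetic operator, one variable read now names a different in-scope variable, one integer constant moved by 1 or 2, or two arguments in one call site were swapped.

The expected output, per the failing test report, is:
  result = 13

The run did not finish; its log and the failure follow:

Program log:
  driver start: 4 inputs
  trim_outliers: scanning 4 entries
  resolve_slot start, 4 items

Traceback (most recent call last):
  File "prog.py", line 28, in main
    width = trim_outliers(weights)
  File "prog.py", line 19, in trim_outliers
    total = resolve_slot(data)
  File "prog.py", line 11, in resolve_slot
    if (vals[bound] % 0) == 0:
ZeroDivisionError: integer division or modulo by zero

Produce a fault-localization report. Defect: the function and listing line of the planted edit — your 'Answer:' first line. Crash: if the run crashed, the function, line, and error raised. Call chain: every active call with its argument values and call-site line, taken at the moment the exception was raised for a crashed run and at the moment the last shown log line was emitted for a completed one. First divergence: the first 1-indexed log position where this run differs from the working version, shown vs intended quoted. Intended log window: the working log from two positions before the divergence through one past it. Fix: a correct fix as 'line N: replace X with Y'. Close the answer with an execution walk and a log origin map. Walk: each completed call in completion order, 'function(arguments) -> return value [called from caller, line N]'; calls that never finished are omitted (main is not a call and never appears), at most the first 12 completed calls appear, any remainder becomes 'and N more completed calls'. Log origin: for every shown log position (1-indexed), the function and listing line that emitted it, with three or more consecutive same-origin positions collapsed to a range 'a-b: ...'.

Answer: the defect is in resolve_slot at line 11.
The tell: The shown log is a 3-line prefix of the intended one, whose next entry is 'at 0 the tally is 1'.
Crash: resolve_slot, line 11, ZeroDivisionError.
Call chain: main -> trim_outliers([12, 4, 8, 6]) (called at line 28) -> resolve_slot([12, 4, 8, 6]) (called at line 19).
First divergence: position 4 (shown log ended at 3 lines; the working version continues: 'at 0 the tally is 1').
Intended log window:
  2: trim_outliers: scanning 4 entries
  3: resolve_slot start, 4 items
  4: at 0 the tally is 1
  5: at 1 the tally is 2
Execution walk:
  (no call completed)
Log line origins:
  1: from main, line 27
  2: from trim_outliers, line 18
  3: from resolve_slot, line 8
A correct fix: line 11: replace `vals[bound] % 0` with `vals[bound] % 2`.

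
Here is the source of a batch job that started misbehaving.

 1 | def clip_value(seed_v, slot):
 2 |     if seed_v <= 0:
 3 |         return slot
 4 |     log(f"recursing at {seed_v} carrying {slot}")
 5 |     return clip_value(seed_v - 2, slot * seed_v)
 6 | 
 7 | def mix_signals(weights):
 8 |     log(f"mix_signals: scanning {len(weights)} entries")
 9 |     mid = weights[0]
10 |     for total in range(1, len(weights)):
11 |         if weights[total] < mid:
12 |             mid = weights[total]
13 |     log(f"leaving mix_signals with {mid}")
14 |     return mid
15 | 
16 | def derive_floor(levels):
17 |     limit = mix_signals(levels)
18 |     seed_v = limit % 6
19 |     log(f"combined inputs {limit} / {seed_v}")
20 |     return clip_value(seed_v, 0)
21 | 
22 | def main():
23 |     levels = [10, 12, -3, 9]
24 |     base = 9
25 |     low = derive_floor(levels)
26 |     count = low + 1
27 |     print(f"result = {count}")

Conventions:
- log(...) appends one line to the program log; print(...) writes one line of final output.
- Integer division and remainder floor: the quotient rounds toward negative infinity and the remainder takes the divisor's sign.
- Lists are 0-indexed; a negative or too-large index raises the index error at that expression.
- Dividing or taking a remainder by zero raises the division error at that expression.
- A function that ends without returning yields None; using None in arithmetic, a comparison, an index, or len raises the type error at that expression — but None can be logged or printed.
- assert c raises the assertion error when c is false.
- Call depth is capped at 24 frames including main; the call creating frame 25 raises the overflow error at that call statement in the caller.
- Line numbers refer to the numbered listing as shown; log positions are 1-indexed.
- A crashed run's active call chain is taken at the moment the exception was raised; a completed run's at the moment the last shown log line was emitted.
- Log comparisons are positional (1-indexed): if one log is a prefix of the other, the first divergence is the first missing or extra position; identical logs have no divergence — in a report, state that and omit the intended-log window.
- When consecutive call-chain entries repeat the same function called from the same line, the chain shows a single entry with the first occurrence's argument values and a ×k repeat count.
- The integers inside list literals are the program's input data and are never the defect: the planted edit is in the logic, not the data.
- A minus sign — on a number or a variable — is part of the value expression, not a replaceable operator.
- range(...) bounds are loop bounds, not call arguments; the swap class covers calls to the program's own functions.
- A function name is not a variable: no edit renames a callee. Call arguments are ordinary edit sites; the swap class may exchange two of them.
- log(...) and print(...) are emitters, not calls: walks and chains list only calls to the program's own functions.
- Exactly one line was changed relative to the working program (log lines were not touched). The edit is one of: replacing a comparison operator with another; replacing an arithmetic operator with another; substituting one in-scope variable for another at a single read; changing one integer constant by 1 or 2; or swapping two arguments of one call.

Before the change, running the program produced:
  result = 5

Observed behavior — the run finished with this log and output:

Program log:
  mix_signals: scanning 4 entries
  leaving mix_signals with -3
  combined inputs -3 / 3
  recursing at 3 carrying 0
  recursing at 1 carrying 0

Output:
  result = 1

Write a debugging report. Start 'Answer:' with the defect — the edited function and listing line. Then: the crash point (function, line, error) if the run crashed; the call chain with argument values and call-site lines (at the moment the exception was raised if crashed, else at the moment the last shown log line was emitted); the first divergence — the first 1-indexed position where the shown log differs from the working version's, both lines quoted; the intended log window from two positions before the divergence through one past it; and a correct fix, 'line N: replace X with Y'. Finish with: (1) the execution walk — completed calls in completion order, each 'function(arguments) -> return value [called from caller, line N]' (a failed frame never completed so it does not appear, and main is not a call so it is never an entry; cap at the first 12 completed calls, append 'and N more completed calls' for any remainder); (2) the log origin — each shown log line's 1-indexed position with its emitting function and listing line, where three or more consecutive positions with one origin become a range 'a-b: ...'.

Answer: the defect is in clip_value at line 5.
Key observation: Log line 5 is where behavior first shows: 'recursing at 1 carrying 0' appears instead of 'recursing at 1 carrying 3'.
Call chain: main -> derive_floor([10, 12, -3, 9]) (called at line 25) -> clip_value(3, 0) (called at line 20) -> clip_value(1, 0) (called at line 5).
First divergence: at position 5 the run shows 'recursing at 1 carrying 0' where the working version logs 'recursing at 1 carrying 3'.
Intended log window:
  3: combined inputs -3 / 3
  4: recursing at 3 carrying 0
  5: recursing at 1 carrying 3
Execution walk:
  mix_signals([10, 12, -3, 9]) -> -3  [called from derive_floor, line 17]
  clip_value(-1, 0) -> 0  [called from clip_value, line 5]
  clip_value(1, 0) -> 0  [called from clip_value, line 5]
  clip_value(3, 0) -> 0  [called from derive_floor, line 20]
  derive_floor([10, 12, -3, 9]) -> 0  [called from main, line 25]
Origin of each log line:
  1: from mix_signals, line 8
  2: from mix_signals, line 13
  3: from derive_floor, line 19
  4: from clip_value, line 4
  5: from clip_value, line 4
A correct fix: line 5: replace `*` with `+`.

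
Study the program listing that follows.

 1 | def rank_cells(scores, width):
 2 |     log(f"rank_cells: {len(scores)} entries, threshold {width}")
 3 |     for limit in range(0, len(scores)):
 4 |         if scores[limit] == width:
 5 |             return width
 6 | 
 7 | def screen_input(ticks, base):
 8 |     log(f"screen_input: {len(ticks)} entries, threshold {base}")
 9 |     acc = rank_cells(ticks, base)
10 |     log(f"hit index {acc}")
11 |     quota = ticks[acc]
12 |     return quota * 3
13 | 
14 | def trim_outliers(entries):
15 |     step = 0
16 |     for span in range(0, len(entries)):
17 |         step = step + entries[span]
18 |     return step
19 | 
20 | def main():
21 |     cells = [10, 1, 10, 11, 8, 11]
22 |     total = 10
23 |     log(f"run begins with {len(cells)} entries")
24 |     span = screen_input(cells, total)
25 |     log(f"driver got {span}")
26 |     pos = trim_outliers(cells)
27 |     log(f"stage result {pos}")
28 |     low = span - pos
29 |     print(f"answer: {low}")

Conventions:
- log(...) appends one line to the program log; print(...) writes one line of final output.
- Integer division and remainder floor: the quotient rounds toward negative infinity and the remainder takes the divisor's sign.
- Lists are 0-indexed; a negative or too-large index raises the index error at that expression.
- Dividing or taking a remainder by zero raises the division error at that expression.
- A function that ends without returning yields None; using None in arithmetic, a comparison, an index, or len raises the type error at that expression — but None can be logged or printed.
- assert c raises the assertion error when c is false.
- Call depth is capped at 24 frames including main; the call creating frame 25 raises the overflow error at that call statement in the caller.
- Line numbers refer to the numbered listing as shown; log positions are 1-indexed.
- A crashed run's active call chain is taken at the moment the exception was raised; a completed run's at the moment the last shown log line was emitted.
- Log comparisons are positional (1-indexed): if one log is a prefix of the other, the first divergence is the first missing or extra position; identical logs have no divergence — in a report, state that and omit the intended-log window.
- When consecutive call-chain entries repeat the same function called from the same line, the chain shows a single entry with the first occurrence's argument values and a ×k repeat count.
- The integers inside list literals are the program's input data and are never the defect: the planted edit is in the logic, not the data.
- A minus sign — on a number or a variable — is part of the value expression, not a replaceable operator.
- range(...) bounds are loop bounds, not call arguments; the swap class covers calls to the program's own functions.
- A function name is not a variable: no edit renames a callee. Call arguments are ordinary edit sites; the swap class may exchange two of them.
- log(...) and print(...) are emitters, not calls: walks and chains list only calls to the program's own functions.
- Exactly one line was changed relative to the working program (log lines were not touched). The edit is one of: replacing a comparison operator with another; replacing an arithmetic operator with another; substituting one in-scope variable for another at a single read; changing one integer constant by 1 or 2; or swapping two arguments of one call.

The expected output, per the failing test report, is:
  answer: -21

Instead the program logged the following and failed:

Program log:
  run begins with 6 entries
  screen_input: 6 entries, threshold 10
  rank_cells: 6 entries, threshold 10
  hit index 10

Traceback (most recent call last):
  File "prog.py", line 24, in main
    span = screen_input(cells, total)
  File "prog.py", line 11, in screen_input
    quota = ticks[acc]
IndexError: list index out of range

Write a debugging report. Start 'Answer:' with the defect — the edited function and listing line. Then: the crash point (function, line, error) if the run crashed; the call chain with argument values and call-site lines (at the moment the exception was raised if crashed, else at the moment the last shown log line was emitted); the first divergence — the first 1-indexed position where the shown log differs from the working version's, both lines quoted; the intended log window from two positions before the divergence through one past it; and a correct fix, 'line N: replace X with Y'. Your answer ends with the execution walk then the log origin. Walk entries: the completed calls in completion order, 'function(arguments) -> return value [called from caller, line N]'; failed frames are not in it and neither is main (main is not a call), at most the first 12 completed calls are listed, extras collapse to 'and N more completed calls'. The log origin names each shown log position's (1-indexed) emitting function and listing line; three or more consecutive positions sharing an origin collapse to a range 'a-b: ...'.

Answer: the defect is in rank_cells at line 5.
The tell: The earliest visible damage is log position 4 — 'hit index 10' rather than the intended 'hit index 0'.
Crash: screen_input, line 11, IndexError.
Call chain: main -> screen_input([10, 1, 10, 11, 8, 11], 10) (called at line 24).
First divergence: position 4; shown 'hit index 10' vs intended 'hit index 0'.
Intended log window:
  2: screen_input: 6 entries, threshold 10
  3: rank_cells: 6 entries, threshold 10
  4: hit index 0
  5: driver got 30
Execution walk:
  rank_cells([10, 1, 10, 11, 8, 11], 10) -> 10  [called from screen_input, line 9]
Log origin:
  1: logged in main at line 23
  2: logged in screen_input at line 8
  3: logged in rank_cells at line 2
  4: logged in screen_input at line 10
A correct fix: line 5: replace `width` with `limit`.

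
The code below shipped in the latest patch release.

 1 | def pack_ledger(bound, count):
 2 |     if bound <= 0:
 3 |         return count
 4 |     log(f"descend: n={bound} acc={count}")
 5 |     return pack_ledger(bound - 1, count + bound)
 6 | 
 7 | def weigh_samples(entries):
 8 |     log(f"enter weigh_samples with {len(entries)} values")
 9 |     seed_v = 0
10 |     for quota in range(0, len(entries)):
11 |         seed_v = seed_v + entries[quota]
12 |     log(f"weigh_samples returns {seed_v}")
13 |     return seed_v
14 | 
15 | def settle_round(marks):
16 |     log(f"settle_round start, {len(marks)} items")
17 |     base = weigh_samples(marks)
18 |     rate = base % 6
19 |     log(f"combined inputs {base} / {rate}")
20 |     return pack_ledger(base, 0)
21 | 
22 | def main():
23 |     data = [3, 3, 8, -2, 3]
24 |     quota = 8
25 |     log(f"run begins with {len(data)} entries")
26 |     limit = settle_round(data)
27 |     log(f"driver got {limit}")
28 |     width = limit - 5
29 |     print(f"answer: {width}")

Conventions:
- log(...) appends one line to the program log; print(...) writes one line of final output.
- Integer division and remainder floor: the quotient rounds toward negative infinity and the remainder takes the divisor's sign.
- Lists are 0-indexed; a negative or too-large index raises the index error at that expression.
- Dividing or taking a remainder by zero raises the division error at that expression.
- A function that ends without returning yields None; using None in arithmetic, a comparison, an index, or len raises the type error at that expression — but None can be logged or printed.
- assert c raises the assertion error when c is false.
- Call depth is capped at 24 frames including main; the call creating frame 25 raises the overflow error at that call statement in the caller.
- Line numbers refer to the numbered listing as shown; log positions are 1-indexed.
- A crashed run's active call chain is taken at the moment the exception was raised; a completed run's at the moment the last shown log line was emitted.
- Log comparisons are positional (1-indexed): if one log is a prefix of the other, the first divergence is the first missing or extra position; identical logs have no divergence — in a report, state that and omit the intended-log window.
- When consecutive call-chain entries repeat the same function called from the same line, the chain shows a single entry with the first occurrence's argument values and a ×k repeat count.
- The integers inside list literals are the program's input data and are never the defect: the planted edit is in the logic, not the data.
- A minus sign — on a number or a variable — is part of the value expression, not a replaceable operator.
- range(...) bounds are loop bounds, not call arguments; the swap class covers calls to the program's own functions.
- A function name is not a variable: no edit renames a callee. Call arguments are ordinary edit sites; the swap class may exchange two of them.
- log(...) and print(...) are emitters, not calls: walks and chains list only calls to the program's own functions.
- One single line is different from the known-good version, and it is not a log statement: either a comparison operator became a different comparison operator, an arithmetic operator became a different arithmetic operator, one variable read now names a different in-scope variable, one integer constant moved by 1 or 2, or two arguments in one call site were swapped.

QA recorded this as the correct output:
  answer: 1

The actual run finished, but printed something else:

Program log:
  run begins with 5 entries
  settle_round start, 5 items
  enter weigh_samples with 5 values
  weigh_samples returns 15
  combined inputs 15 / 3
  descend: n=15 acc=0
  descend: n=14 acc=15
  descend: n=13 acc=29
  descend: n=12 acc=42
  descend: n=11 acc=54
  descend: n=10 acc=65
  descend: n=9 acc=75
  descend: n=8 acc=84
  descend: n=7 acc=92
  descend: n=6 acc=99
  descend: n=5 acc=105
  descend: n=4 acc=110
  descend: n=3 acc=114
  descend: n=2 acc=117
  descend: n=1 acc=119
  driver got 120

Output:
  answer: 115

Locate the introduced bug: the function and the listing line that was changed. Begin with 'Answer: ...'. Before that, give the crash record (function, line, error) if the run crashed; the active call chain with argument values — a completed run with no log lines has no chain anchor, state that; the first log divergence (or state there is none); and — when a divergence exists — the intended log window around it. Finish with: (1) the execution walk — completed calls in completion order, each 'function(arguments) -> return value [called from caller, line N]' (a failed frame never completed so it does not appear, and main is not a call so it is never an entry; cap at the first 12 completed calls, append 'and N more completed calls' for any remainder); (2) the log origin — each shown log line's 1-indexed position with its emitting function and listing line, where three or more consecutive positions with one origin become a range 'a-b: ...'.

Answer: the defect is in settle_round at line 20.
Key fact: Position 6 is the first bad log line: 'descend: n=15 acc=0' should read 'descend: n=3 acc=0'.
Call chain: main.
First divergence: position 6 — shown 'descend: n=15 acc=0', intended 'descend: n=3 acc=0'.
Intended log window:
  4: weigh_samples returns 15
  5: combined inputs 15 / 3
  6: descend: n=3 acc=0
  7: descend: n=2 acc=3
Execution walk:
  weigh_samples([3, 3, 8, -2, 3]) -> 15  [called from settle_round, line 17]
  pack_ledger(0, 120) -> 120  [called from pack_ledger, line 5]
  pack_ledger(1, 119) -> 120  [called from pack_ledger, line 5]
  pack_ledger(2, 117) -> 120  [called from pack_ledger, line 5]
  pack_ledger(3, 114) -> 120  [called from pack_ledger, line 5]
  pack_ledger(4, 110) -> 120  [called from pack_ledger, line 5]
  pack_ledger(5, 105) -> 120  [called from pack_ledger, line 5]
  pack_ledger(6, 99) -> 120  [called from pack_ledger, line 5]
  pack_ledger(7, 92) -> 120  [called from pack_ledger, line 5]
  pack_ledger(8, 84) -> 120  [called from pack_ledger, line 5]
  pack_ledger(9, 75) -> 120  [called from pack_ledger, line 5]
  pack_ledger(10, 65) -> 120  [called from pack_ledger, line 5]
  ... and 6 more completed calls
Log line origins:
  1: logged in main at line 25
  2: logged in settle_round at line 16
  3: logged in weigh_samples at line 8
  4: logged in weigh_samples at line 12
  5: logged in settle_round at line 19
  6-20: logged in pack_ledger at line 4
  21: logged in main at line 27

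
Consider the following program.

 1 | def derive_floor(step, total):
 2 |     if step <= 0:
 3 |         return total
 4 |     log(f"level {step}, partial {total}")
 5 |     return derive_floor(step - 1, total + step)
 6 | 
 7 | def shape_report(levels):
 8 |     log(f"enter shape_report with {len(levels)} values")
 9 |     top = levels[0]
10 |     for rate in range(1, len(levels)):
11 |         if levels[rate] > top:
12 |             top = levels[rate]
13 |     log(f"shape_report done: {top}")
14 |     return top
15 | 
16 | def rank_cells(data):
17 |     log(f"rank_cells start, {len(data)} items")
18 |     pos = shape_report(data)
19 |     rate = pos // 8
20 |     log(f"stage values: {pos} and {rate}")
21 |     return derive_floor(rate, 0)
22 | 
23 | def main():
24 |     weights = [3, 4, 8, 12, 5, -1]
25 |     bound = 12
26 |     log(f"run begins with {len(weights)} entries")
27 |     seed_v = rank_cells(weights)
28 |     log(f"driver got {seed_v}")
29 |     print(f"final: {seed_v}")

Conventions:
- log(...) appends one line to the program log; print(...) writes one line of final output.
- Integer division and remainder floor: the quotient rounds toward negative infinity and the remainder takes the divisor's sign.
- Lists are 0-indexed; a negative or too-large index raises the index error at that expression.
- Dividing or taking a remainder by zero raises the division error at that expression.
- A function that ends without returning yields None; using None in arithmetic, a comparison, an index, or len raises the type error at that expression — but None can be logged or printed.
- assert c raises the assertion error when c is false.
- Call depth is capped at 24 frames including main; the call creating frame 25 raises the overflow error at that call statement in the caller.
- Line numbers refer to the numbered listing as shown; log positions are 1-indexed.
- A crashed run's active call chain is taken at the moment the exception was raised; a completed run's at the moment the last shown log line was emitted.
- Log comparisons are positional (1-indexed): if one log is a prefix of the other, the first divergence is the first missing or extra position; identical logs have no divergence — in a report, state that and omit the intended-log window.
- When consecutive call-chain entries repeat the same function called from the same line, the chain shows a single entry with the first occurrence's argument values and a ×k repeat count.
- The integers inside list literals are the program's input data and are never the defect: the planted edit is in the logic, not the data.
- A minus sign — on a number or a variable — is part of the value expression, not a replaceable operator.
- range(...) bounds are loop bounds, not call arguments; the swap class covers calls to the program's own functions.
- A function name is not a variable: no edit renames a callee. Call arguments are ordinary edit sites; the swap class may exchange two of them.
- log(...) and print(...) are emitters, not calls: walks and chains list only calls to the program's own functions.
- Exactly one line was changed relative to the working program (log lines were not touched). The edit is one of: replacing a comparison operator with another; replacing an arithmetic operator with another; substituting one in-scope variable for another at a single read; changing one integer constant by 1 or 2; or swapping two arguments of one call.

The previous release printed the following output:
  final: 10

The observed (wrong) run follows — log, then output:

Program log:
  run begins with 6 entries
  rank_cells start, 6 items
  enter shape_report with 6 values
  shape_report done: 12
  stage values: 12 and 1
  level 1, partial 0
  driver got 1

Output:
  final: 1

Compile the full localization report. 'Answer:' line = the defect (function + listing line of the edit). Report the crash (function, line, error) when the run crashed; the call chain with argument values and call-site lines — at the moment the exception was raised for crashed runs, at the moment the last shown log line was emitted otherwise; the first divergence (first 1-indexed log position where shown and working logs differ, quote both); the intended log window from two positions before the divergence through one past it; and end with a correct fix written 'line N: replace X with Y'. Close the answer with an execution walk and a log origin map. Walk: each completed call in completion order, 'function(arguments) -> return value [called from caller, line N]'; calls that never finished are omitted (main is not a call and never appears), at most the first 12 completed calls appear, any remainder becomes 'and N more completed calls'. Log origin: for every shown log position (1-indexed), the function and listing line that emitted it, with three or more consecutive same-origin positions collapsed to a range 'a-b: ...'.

Answer: the defect is in rank_cells at line 19.
Core observation: Everything matches until log position 5, which reads 'stage values: 12 and 1' in place of 'stage values: 12 and 4'.
Call chain: main.
First divergence: position 5; shown 'stage values: 12 and 1' vs intended 'stage values: 12 and 4'.
Intended log window:
  3: enter shape_report with 6 values
  4: shape_report done: 12
  5: stage values: 12 and 4
  6: level 4, partial 0
Execution walk:
  shape_report([3, 4, 8, 12, 5, -1]) -> 12  [called from rank_cells, line 18]
  derive_floor(0, 1) -> 1  [called from derive_floor, line 5]
  derive_floor(1, 0) -> 1  [called from rank_cells, line 21]
  rank_cells([3, 4, 8, 12, 5, -1]) -> 1  [called from main, line 27]
Log line origins:
  1 — main, line 26
  2 — rank_cells, line 17
  3 — shape_report, line 8
  4 — shape_report, line 13
  5 — rank_cells, line 20
  6 — derive_floor, line 4
  7 — main, line 28
A correct fix: line 19: replace `//` with `%`.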